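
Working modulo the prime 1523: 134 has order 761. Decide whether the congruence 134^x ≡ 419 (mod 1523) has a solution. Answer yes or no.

no

419 ∈ ⟨134⟩ iff 419^761 ≡ 1 (mod 1523), since |⟨134⟩| = 761.
419^761 mod 1523 = 1522.
Since 1522 ≠ 1, 419 does not lie in the subgroup.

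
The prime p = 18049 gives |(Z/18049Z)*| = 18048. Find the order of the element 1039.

18048

The order of 1039 must divide p − 1 = 18048 = 2^7 · 3 · 47.
Divisors: 1, 2, 3, 4, 6, 8, 12, 16, 24, 32, 47, 48, 64, 94, 96, 128, 141, 188, 192, 282, 376, 384, 564, 752, 1128, 1504, 2256, 3008, 4512, 6016, 9024, 18048.
Check each in increasing order: 1039^1 ≡ 1039;  1039^2 ≡ 14630;  1039^3 ≡ 3312;  1039^4 ≡ 11858;  1039^6 ≡ 13601;  1039^8 ≡ 10454;  1039^12 ≡ 3000;  1039^16 ≡ 17470;  1039^24 ≡ 11598;  1039^32 ≡ 10359;  1039^47 ≡ 2444;  1039^48 ≡ 12456;  1039^64 ≡ 7576;  1039^94 ≡ 16966;  1039^96 ≡ 2732;  1039^128 ≡ 18005;  1039^141 ≡ 6351;  1039^188 ≡ 17753;  1039^192 ≡ 9587;  1039^282 ≡ 13735;  1039^376 ≡ 15420;  1039^384 ≡ 5061;  1039^564 ≡ 2077;  1039^752 ≡ 16923;  1039^1128 ≡ 218;  1039^1504 ≡ 4446;  1039^2256 ≡ 11426;  1039^3008 ≡ 3261;  1039^4512 ≡ 5059;  1039^6016 ≡ 3260;  1039^9024 ≡ 18048;  1039^18048 ≡ 1.
Smallest exponent giving 1 is 18048.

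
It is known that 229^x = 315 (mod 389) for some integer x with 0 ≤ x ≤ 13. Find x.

2

Compute 229^0 mod 389 = 1, then multiply by 229 repeatedly:
  229^0=1  229^1=229  229^2=315
Found 315 at exponent 2.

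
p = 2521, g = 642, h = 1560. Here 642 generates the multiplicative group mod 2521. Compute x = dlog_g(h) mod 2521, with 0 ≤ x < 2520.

1428

Baby-step giant-step with m = ceil(sqrt(2520)) = 51.
Baby table (642^j mod 2521 for j=0..50):
  0:1  1:642  2:1241  3:86  4:2271  5:844  6:2354  7:1189
  8:1996  9:764  10:1414  11:228  12:158  13:596  14:1961  15:983
  16:836  17:2260  18:1345  19:1308  20:243  21:2225  22:1564  23:730
  24:2275  25:891  26:2276  27:1533  28:996  29:1619  30:746  31:2463
  32:579  33:1131  34:54  35:1895  36:1468  37:2123  38:1626  39:198
  40:1066  41:1181  42:1902  43:920  44:726  45:2228  46:969  47:1932
  48:12  49:141  50:2287
Giant step factor: 642^(-51) ≡ 1346 (mod 2521).
Scan 1560·1346^i mod 2521 for i = 0, 1, …:
  i=0: 1560   i=1: 2288   i=2: 1507   i=3: 1538
  i=4: 407   i=5: 765   i=6: 1122   i=7: 133
  i=8: 27   i=9: 1048     …   i=27: 1032
  i=28: 1
Match at i=28, j=0: x = 28·51 + 0 = 1428.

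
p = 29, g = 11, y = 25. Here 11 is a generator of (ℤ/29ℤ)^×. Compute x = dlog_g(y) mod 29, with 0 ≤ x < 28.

4

Successive powers of 11 modulo 29:
  11^0=1  11^1=11  11^2=5  11^3=26  11^4=25
So 11^4 ≡ 25 (mod 29), giving x = 4.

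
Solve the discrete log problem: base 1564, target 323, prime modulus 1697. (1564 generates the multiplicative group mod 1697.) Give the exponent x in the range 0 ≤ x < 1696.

1281

Baby-step giant-step with m = ceil(sqrt(1696)) = 42.
Baby table (1564^j mod 1697 for j=0..41):
  0:1  1:1564  2:719  3:1102  4:1073  5:1536  6:1049  7:1334
  8:763  9:341  10:466  11:811  12:745  13:1038  14:1100  15:1339
  16:98  17:542  18:885  19:1085  20:1637  21:1192  22:982  23:63
  24:106  25:1175  26:1546  27:1416  28:39  29:1601  30:889  31:553
  32:1119  33:509  34:183  35:1116  36:908  37:1420  38:1204  39:1083
  40:206  41:1451
Giant step factor: 1564^(-42) ≡ 418 (mod 1697).
Scan 323·418^i mod 1697 for i = 0, 1, …:
  i=0: 323   i=1: 951   i=2: 420   i=3: 769
  i=4: 709   i=5: 1084   i=6: 13   i=7: 343
  i=8: 826   i=9: 777     …   i=29: 1099
  i=30: 1192
Match at i=30, j=21: x = 30·42 + 21 = 1281.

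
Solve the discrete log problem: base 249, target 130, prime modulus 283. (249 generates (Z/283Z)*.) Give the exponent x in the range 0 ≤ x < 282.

Baby-step giant-step with m = ceil(sqrt(282)) = 17.
Baby table (249^j mod 283 for j=0..16):
  0:1  1:249  2:24  3:33  4:10  5:226  6:240  7:47
  8:100  9:279  10:136  11:187  12:151  13:243  14:228  15:172
  16:95
Giant step factor: 249^(-17) ≡ 104 (mod 283).
Scan 130·104^i mod 283 for i = 0, 1, …:
  i=0: 130   i=1: 219   i=2: 136
Match at i=2, j=10: x = 2·17 + 10 = 44.

44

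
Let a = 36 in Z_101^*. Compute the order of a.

5

The order of 36 must divide p − 1 = 100 = 2^2 · 5^2.
Divisors: 1, 2, 4, 5, 10, 20, 25, 50, 100.
Check each in increasing order: 36^1 ≡ 36;  36^2 ≡ 84;  36^4 ≡ 87;  36^5 ≡ 1.
Smallest exponent giving 1 is 5.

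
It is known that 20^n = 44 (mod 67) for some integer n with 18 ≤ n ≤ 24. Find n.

23

Compute 20^18 mod 67 = 24, then multiply by 20 repeatedly:
  20^18=24  20^19=11  20^20=19  20^21=45  20^22=29
  20^23=44
Found 44 at exponent 23.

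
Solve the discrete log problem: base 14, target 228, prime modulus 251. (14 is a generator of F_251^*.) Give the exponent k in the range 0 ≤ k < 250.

Baby-step giant-step with m = ceil(sqrt(250)) = 16.
Baby table (14^j mod 251 for j=0..15):
  0:1  1:14  2:196  3:234  4:13  5:182  6:38  7:30
  8:169  9:107  10:243  11:139  12:189  13:136  14:147  15:50
Giant step factor: 14^(-16) ≡ 161 (mod 251).
Scan 228·161^i mod 251 for i = 0, 1, …:
  i=0: 228   i=1: 62   i=2: 193   i=3: 200
  i=4: 72   i=5: 46   i=6: 127   i=7: 116
  i=8: 102   i=9: 107
Match at i=9, j=9: k = 9·16 + 9 = 153.

153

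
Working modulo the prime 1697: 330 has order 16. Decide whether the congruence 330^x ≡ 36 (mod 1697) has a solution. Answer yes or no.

36 ∈ ⟨330⟩ iff 36^16 ≡ 1 (mod 1697), since |⟨330⟩| = 16.
36^16 mod 1697 = 1.
Since 1 = 1, 36 lies in the subgroup.

yes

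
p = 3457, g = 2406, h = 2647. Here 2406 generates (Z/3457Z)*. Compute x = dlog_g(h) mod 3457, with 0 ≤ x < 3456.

2675

Baby-step giant-step with m = ceil(sqrt(3456)) = 59.
Baby table (2406^j mod 3457 for j=0..58):
  0:1  1:2406  2:1818  3:1003  4:232  5:1615  6:22  7:1077
  8:1969  9:1324  10:1647  11:960  12:484  13:2952  14:1834  15:1472
  16:1664  17:378  18:277  19:2718  20:2321  21:1271  22:2038  23:1402
  24:2637  25:1027  26:2664  27:306  28:3352  29:3188  30:2702  31:1852
  32:3296  33:3275  34:1147  35:996  36:675  37:2717  38:3372  39:2910
  40:1035  41:1170  42:1022  43:1005  44:1587  45:1794  46:2028  47:1541
  48:1742  49:1368  50:344  51:1441  52:3132  53:2789  54:297  55:2440
  56:654  57:589  58:3221
Giant step factor: 2406^(-59) ≡ 1613 (mod 3457).
Scan 2647·1613^i mod 3457 for i = 0, 1, …:
  i=0: 2647   i=1: 216   i=2: 2708   i=3: 1813
  i=4: 3204   i=5: 3294   i=6: 3270   i=7: 2585
  i=8: 463   i=9: 107     …   i=44: 803
  i=45: 2321
Match at i=45, j=20: x = 45·59 + 20 = 2675.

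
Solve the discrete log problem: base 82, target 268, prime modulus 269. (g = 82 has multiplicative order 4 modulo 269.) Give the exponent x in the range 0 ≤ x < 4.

2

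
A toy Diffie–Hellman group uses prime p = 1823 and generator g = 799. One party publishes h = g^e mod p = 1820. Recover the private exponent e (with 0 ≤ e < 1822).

9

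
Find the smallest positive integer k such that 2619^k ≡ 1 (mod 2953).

1476

The order of 2619 must divide p − 1 = 2952 = 2^3 · 3^2 · 41.
Divisors: 1, 2, 3, 4, 6, 8, 9, 12, 18, 24, 36, 41, 72, 82, 123, 164, 246, 328, 369, 492, 738, 984, 1476, 2952.
Check each in increasing order: 2619^1 ≡ 2619;  2619^2 ≡ 2295;  2619^3 ≡ 1250;  2619^4 ≡ 1826;  2619^6 ≡ 363;  2619^8 ≡ 339;  2619^9 ≡ 1941;  2619^12 ≡ 1837;  2619^18 ≡ 2406;  2619^24 ≡ 2243;  2619^36 ≡ 956;  2619^41 ≡ 75;  2619^72 ≡ 1459;  2619^82 ≡ 2672;  2619^123 ≡ 2549;  2619^164 ≡ 2183;  2619^246 ≡ 801;  2619^328 ≡ 2300;  2619^369 ≡ 1226;  2619^492 ≡ 800;  2619^738 ≡ 2952;  2619^984 ≡ 2152;  2619^1476 ≡ 1.
Smallest exponent giving 1 is 1476.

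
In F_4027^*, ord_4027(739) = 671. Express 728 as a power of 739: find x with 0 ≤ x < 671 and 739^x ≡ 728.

225

Baby-step giant-step with m = ceil(sqrt(671)) = 26.
Baby table (739^j mod 4027 for j=0..25):
  0:1  1:739  2:2476  3:1506  4:1482  5:3881  6:835  7:934
  8:1609  9:1086  10:1181  11:2927  12:554  13:2679  14:2524  15:735
  16:3547  17:3683  18:3512  19:1980  20:1419  21:1621  22:1900  23:2704
  24:864  25:2230
Giant step factor: 739^(-26) ≡ 2550 (mod 4027).
Scan 728·2550^i mod 4027 for i = 0, 1, …:
  i=0: 728   i=1: 3980   i=2: 960   i=3: 3611
  i=4: 2328   i=5: 602   i=6: 813   i=7: 3272
  i=8: 3683
Match at i=8, j=17: x = 8·26 + 17 = 225.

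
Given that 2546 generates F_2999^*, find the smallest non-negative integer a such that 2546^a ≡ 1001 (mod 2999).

Baby-step giant-step with m = ceil(sqrt(2998)) = 55.
Baby table (2546^j mod 2999 for j=0..54):
  0:1  1:2546  2:1277  3:326  4:2272  5:2440  6:1311  7:2918
  8:705  9:1528  10:585  11:1906  12:294  13:1773  14:563  15:2875
  16:2190  17:599  18:1562  19:178  20:339  21:2381  22:1047  23:2550
  24:2464  25:2435  26:577  27:2531  28:2074  29:2164  30:381  31:1349
  32:699  33:1247  34:1920  35:2949  36:1657  37:2128  38:1694  39:362
  40:959  41:428  42:1051  43:738  44:1574  45:740  46:668  47:295
  48:1320  49:1840  50:202  51:1463  52:40  53:2873  54:97
Giant step factor: 2546^(-55) ≡ 451 (mod 2999).
Scan 1001·451^i mod 2999 for i = 0, 1, …:
  i=0: 1001   i=1: 1601   i=2: 2291   i=3: 1585
  i=4: 1073   i=5: 1084   i=6: 47   i=7: 204
  i=8: 2034   i=9: 2639     …   i=22: 1782
  i=23: 2949
Match at i=23, j=35: a = 23·55 + 35 = 1300.

1300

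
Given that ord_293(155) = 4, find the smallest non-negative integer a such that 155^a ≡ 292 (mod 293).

Successive powers of 155 modulo 293:
  155^0=1  155^1=155  155^2=292
So 155^2 ≡ 292 (mod 293), giving a = 2.

2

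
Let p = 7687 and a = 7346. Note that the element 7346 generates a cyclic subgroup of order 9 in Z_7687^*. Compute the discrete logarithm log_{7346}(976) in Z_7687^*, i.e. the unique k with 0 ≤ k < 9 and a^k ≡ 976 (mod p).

Successive powers of 7346 modulo 7687:
  7346^0=1  7346^1=7346  7346^2=976
So 7346^2 ≡ 976 (mod 7687), giving k = 2.

2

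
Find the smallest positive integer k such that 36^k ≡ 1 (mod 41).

20

The order of 36 must divide p − 1 = 40 = 2^3 · 5.
Divisors: 1, 2, 4, 5, 8, 10, 20, 40.
Check each in increasing order: 36^1 ≡ 36;  36^2 ≡ 25;  36^4 ≡ 10;  36^5 ≡ 32;  36^8 ≡ 18;  36^10 ≡ 40;  36^20 ≡ 1.
Smallest exponent giving 1 is 20.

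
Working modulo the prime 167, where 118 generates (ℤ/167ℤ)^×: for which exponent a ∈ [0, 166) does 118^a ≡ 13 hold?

Baby-step giant-step with m = ceil(sqrt(166)) = 13.
Baby table (118^j mod 167 for j=0..12):
  0:1  1:118  2:63  3:86  4:128  5:74  6:48  7:153
  8:18  9:120  10:132  11:45  12:133
Giant step factor: 118^(-13) ≡ 125 (mod 167).
Scan 13·125^i mod 167 for i = 0, 1, …:
  i=0: 13   i=1: 122   i=2: 53   i=3: 112
  i=4: 139   i=5: 7   i=6: 40   i=7: 157
  i=8: 86
Match at i=8, j=3: a = 8·13 + 3 = 107.

107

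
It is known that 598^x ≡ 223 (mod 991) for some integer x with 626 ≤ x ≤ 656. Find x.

Compute 598^626 mod 991 = 601, then multiply by 598 repeatedly:
  598^626=601  598^627=656  598^628=843  598^629=686  598^630=945
  598^631=240  598^632=816  598^633=396  598^634=950  598^635=257
  598^636=81  598^637=870  598^638=976  598^639=940  598^640=223
Found 223 at exponent 640.

640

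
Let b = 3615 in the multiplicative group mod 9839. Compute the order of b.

9838

The order of 3615 must divide p − 1 = 9838 = 2 · 4919.
Divisors: 1, 2, 4919, 9838.
Check each in increasing order: 3615^1 ≡ 3615;  3615^2 ≡ 2033;  3615^4919 ≡ 9838;  3615^9838 ≡ 1.
Smallest exponent giving 1 is 9838.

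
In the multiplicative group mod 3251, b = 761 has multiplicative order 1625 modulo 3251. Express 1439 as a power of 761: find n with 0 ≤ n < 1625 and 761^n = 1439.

699

Baby-step giant-step with m = ceil(sqrt(1625)) = 41.
Baby table (761^j mod 3251 for j=0..40):
  0:1  1:761  2:443  3:2270  4:1189  5:1051  6:65  7:700
  8:2787  9:1255  10:2512  11:44  12:974  13:3237  14:2350  15:300
  16:730  17:2860  18:1541  19:2341  20:3204  21:3245  22:1936  23:593
  24:2635  25:2619  26:196  27:2861  28:2302  29:2784  30:2223  31:1183
  32:2987  33:658  34:84  35:2155  36:1451  37:2122  38:2346  39:507
  40:2209
Giant step factor: 761^(-41) ≡ 2640 (mod 3251).
Scan 1439·2640^i mod 3251 for i = 0, 1, …:
  i=0: 1439   i=1: 1792   i=2: 675   i=3: 452
  i=4: 163   i=5: 1188   i=6: 2356   i=7: 677
  i=8: 2481   i=9: 2326     …   i=16: 1388
  i=17: 443
Match at i=17, j=2: n = 17·41 + 2 = 699.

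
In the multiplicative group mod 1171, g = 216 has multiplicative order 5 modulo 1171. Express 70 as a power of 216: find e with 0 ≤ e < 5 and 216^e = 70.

3

Successive powers of 216 modulo 1171:
  216^0=1  216^1=216  216^2=987  216^3=70
So 216^3 ≡ 70 (mod 1171), giving e = 3.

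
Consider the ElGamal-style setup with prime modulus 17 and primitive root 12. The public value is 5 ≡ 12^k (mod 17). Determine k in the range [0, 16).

Successive powers of 12 modulo 17:
  12^0=1  12^1=12  12^2=8  12^3=11  12^4=13  12^5=3
  12^6=2  12^7=7  12^8=16  12^9=5
So 12^9 ≡ 5 (mod 17), giving k = 9.

9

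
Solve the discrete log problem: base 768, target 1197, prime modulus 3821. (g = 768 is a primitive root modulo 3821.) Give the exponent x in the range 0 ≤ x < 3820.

2460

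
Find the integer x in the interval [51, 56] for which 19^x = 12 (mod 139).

55

Compute 19^51 mod 139 = 75, then multiply by 19 repeatedly:
  19^51=75  19^52=35  19^53=109  19^54=125  19^55=12
Found 12 at exponent 55.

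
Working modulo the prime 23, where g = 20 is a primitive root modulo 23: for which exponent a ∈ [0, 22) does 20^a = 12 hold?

4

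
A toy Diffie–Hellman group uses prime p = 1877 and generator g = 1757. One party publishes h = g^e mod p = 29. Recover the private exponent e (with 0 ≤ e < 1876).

205

Baby-step giant-step with m = ceil(sqrt(1876)) = 44.
Baby table (1757^j mod 1877 for j=0..43):
  0:1  1:1757  2:1261  3:717  4:302  5:1300  6:1668  7:679
  8:1108  9:307  10:700  11:465  12:510  13:741  14:1176  15:1532
  16:106  17:419  18:399  19:922  20:103  21:779  22:370  23:648
  24:1074  25:633  26:997  27:488  28:1504  29:1589  30:774  31:970
  32:1851  33:1243  34:1000  35:128  36:1533  37:1863  38:1680  39:1116
  40:1224  41:1403  42:570  43:1049
Giant step factor: 1757^(-44) ≡ 636 (mod 1877).
Scan 29·636^i mod 1877 for i = 0, 1, …:
  i=0: 29   i=1: 1551   i=2: 1011   i=3: 1062
  i=4: 1589
Match at i=4, j=29: e = 4·44 + 29 = 205.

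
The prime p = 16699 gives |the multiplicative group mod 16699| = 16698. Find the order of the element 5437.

16698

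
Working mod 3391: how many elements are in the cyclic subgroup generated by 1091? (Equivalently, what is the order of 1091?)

The order of 1091 must divide p − 1 = 3390 = 2 · 3 · 5 · 113.
Divisors: 1, 2, 3, 5, 6, 10, 15, 30, 113, 226, 339, 565, 678, 1130, 1695, 3390.
Check each in increasing order: 1091^1 ≡ 1091;  1091^2 ≡ 40;  1091^3 ≡ 2948;  1091^5 ≡ 2626;  1091^6 ≡ 2962;  1091^10 ≡ 1973;  1091^15 ≡ 3041;  1091^30 ≡ 424;  1091^113 ≡ 3147;  1091^226 ≡ 1889;  1091^339 ≡ 260;  1091^565 ≡ 2836;  1091^678 ≡ 3171;  1091^1130 ≡ 2835;  1091^1695 ≡ 3390;  1091^3390 ≡ 1.
Smallest exponent giving 1 is 3390.

3390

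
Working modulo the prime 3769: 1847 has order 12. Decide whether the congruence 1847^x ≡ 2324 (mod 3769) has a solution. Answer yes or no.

yes

⟨1847⟩ has order 12; its elements mod 3769 are {1, 402, 463, 464, 1445, 1847, 1922, 2324, 3305, 3306, 3367, 3768}.
2324 is in this set.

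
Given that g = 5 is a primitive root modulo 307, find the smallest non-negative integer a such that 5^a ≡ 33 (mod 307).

85

Baby-step giant-step with m = ceil(sqrt(306)) = 18.
Baby table (5^j mod 307 for j=0..17):
  0:1  1:5  2:25  3:125  4:11  5:55  6:275  7:147
  8:121  9:298  10:262  11:82  12:103  13:208  14:119  15:288
  16:212  17:139
Giant step factor: 5^(-18) ≡ 235 (mod 307).
Scan 33·235^i mod 307 for i = 0, 1, …:
  i=0: 33   i=1: 80   i=2: 73   i=3: 270
  i=4: 208
Match at i=4, j=13: a = 4·18 + 13 = 85.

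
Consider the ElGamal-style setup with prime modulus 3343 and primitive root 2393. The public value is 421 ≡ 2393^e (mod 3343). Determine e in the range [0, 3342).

1082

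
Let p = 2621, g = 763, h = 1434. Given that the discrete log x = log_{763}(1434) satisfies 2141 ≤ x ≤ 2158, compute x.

Compute 763^2141 mod 2621 = 1520, then multiply by 763 repeatedly:
  763^2141=1520  763^2142=1278  763^2143=102  763^2144=1817  763^2145=2483
  763^2146=2167  763^2147=2191  763^2148=2156  763^2149=1661  763^2150=1400
  763^2151=1453  763^2152=2577  763^2153=501  763^2154=2218  763^2155=1789
  763^2156=2087  763^2157=1434
Found 1434 at exponent 2157.

2157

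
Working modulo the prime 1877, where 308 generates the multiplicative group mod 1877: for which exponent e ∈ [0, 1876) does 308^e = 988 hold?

Baby-step giant-step with m = ceil(sqrt(1876)) = 44.
Baby table (308^j mod 1877 for j=0..43):
  0:1  1:308  2:1014  3:730  4:1477  5:682  6:1709  7:812
  8:455  9:1242  10:1505  11:1798  12:69  13:605  14:517  15:1568
  16:555  17:133  18:1547  19:1595  20:1363  21:1233  22:610  23:180
  24:1007  25:451  26:10  27:1203  28:755  29:1669  30:1631  31:1189
  32:197  33:612  34:796  35:1158  36:34  37:1087  38:690  39:419
  40:1416  41:664  42:1796  43:1330
Giant step factor: 308^(-44) ≡ 1600 (mod 1877).
Scan 988·1600^i mod 1877 for i = 0, 1, …:
  i=0: 988   i=1: 366   i=2: 1853   i=3: 1017
  i=4: 1718   i=5: 872   i=6: 589   i=7: 146
  i=8: 852   i=9: 498     …   i=36: 930
  i=37: 1416
Match at i=37, j=40: e = 37·44 + 40 = 1668.

1668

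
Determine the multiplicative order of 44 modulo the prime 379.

The order of 44 must divide p − 1 = 378 = 2 · 3^3 · 7.
Divisors: 1, 2, 3, 6, 7, 9, 14, 18, 21, 27, 42, 54, 63, 126, 189, 378.
Check each in increasing order: 44^1 ≡ 44;  44^2 ≡ 41;  44^3 ≡ 288;  44^6 ≡ 322;  44^7 ≡ 145;  44^9 ≡ 260;  44^14 ≡ 180;  44^18 ≡ 138;  44^21 ≡ 328;  44^27 ≡ 254;  44^42 ≡ 327;  44^54 ≡ 86;  44^63 ≡ 378;  44^126 ≡ 1.
Smallest exponent giving 1 is 126.

126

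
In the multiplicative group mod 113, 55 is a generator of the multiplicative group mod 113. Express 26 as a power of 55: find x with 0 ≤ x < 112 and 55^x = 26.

58

Baby-step giant-step with m = ceil(sqrt(112)) = 11.
Baby table (55^j mod 113 for j=0..10):
  0:1  1:55  2:87  3:39  4:111  5:3  6:52  7:35
  8:4  9:107  10:9
Giant step factor: 55^(-11) ≡ 92 (mod 113).
Scan 26·92^i mod 113 for i = 0, 1, …:
  i=0: 26   i=1: 19   i=2: 53   i=3: 17
  i=4: 95   i=5: 39
Match at i=5, j=3: x = 5·11 + 3 = 58.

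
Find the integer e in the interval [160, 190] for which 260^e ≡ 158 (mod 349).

164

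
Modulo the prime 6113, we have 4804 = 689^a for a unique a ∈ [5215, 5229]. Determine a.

Compute 689^5215 mod 6113 = 3562, then multiply by 689 repeatedly:
  689^5215=3562  689^5216=2905  689^5217=2594  689^5218=2270  689^5219=5215
  689^5220=4804
Found 4804 at exponent 5220.

5220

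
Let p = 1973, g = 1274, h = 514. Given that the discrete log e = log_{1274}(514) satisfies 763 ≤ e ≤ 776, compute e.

764

Compute 1274^763 mod 1973 = 1165, then multiply by 1274 repeatedly:
  1274^763=1165  1274^764=514
Found 514 at exponent 764.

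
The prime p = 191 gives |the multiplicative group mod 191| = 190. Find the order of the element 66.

38

The order of 66 must divide p − 1 = 190 = 2 · 5 · 19.
Divisors: 1, 2, 5, 10, 19, 38, 95, 190.
Check each in increasing order: 66^1 ≡ 66;  66^2 ≡ 154;  66^5 ≡ 11;  66^10 ≡ 121;  66^19 ≡ 190;  66^38 ≡ 1.
Smallest exponent giving 1 is 38.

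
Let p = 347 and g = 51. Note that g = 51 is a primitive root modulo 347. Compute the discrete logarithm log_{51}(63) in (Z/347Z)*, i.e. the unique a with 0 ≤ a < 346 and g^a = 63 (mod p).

9

Baby-step giant-step with m = ceil(sqrt(346)) = 19.
Baby table (51^j mod 347 for j=0..18):
  0:1  1:51  2:172  3:97  4:89  5:28  6:40  7:305
  8:287  9:63  10:90  11:79  12:212  13:55  14:29  15:91
  16:130  17:37  18:152
Giant step factor: 51^(-19) ≡ 50 (mod 347).
Scan 63·50^i mod 347 for i = 0, 1, …:
  i=0: 63
Match at i=0, j=9: a = 0·19 + 9 = 9.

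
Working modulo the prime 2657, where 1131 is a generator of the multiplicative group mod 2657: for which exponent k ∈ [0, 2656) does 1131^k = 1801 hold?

Baby-step giant-step with m = ceil(sqrt(2656)) = 52.
Baby table (1131^j mod 2657 for j=0..51):
  0:1  1:1131  2:1144  3:2562  4:1492  5:257  6:1054  7:1738
  8:2155  9:836  10:2281  11:2521  12:290  13:1179  14:2292  15:1677
  16:2246  17:134  18:105  19:1847  20:555  21:653  22:2554  23:415
  24:1733  25:1814  26:430  27:99  28:375  29:1662  30:1223  31:1573
  32:1530  33:723  34:2014  35:785  36:397  37:2631  38:2478  39:2140
  40:2470  41:1063  42:1289  43:1823  44:2638  45:2424  46:2177  47:1805
  48:879  49:431  50:1230  51:1519
Giant step factor: 1131^(-52) ≡ 1348 (mod 2657).
Scan 1801·1348^i mod 2657 for i = 0, 1, …:
  i=0: 1801   i=1: 1907   i=2: 1317   i=3: 440
  i=4: 609   i=5: 2576   i=6: 2406   i=7: 1748
  i=8: 2202   i=9: 427     …   i=41: 2495
  i=42: 2155
Match at i=42, j=8: k = 42·52 + 8 = 2192.

2192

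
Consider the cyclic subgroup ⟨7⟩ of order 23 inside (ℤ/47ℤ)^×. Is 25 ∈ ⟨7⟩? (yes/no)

yes

25 ∈ ⟨7⟩ iff 25^23 ≡ 1 (mod 47), since |⟨7⟩| = 23.
25^23 mod 47 = 1.
Since 1 = 1, 25 lies in the subgroup.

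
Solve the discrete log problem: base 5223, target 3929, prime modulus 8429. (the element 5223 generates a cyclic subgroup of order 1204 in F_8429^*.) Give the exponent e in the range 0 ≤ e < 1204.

974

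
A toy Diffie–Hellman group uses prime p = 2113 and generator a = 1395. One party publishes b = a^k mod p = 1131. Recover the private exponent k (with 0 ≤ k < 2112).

Baby-step giant-step with m = ceil(sqrt(2112)) = 46.
Baby table (1395^j mod 2113 for j=0..45):
  0:1  1:1395  2:2065  3:656  4:191  5:207  6:1397  7:629
  8:560  9:1503  10:589  11:1811  12:1310  13:1818  14:510  15:1482
  16:876  17:706  18:212  19:2033  20:389  21:1727  22:345  23:1624
  24:344  25:229  26:392  27:1686  28:201  29:1479  30:917  31:850
  32:357  33:1460  34:1881  35:1762  36:571  37:2057  38:61  39:575
  40:1298  41:1982  42:1086  43:2062  44:697  45:335
Giant step factor: 1395^(-46) ≡ 2107 (mod 2113).
Scan 1131·2107^i mod 2113 for i = 0, 1, …:
  i=0: 1131   i=1: 1666   i=2: 569   i=3: 812
  i=4: 1467   i=5: 1763   i=6: 2100   i=7: 78
  i=8: 1645   i=9: 695     …   i=32: 1115
  i=33: 1762
Match at i=33, j=35: k = 33·46 + 35 = 1553.

1553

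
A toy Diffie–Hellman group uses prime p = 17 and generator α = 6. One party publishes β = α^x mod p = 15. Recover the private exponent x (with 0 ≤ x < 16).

10

Successive powers of 6 modulo 17:
  6^0=1  6^1=6  6^2=2  6^3=12  6^4=4  6^5=7
  6^6=8  6^7=14  6^8=16  6^9=11  6^10=15
So 6^10 ≡ 15 (mod 17), giving x = 10.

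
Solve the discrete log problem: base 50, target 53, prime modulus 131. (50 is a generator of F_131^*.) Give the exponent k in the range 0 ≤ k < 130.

52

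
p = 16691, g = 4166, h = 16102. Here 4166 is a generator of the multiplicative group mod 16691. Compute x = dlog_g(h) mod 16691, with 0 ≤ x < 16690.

Baby-step giant-step with m = ceil(sqrt(16690)) = 130.
Baby table (4166^j mod 16691 for j=0..129):
  0:1  1:4166  2:13607  3:4126  4:13877  5:10649  6:15747  7:6372
  8:7062  9:10750  10:2547  11:12017  12:6513  13:10283  14:9872  15:128
  16:15827  17:5832  18:10707  19:7010  20:11101  21:12696  22:14448  23:2622
  24:7338  25:8887  26:2604  27:15805  28:14326  29:11791  30:16384  31:6245
  32:12092  33:1834  34:12657  35:2193  36:6061  37:13334  38:1796  39:4568
  40:2548  41:16183  42:3429  43:14409  44:7058  45:10777  46:14883  47:12204
  48:1078  49:1069  50:13648  51:8022  52:4270  53:12905  54:519  55:9015
  56:1740  57:4946  58:8342  59:2110  60:10794  61:2250  62:9849  63:4456
  64:3304  65:11080  66:8665  67:12448  68:16122  69:16359  70:2241  71:5737
  72:15521  73:16243  74:3024  75:12970  76:4253  77:8847  78:2874  79:5637
  80:16196  81:7514  82:7699  83:10623  84:7577  85:3101  86:16623  87:459
  88:9420  89:3179  90:7751  91:10272  92:14119  93:670  94:3823  95:3404
  96:10405  97:703  98:7773  99:1778  100:13035  101:7987  102:8679  103:4008
  104:6328  105:7359  106:12918  107:4604  108:2305  109:5305  110:1746  111:13251
  112:6529  113:10175  114:10601  115:16071  116:4185  117:9306  118:12294  119:8816
  120:7256  121:1095  122:5127  123:11293  124:11400  125:6505  126:10337  127:1162
  128:502  129:4957
Giant step factor: 4166^(-130) ≡ 322 (mod 16691).
Scan 16102·322^i mod 16691 for i = 0, 1, …:
  i=0: 16102   i=1: 10634   i=2: 2493   i=3: 1578
  i=4: 7386   i=5: 8170   i=6: 10253   i=7: 13339
  i=8: 5571   i=9: 7925     …   i=95: 14781
  i=96: 2547
Match at i=96, j=10: x = 96·130 + 10 = 12490.

12490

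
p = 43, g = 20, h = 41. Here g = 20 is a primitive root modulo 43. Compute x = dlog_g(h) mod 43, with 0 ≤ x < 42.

24

Successive powers of 20 modulo 43:
  20^0=1  20^1=20  20^2=13  20^3=2  20^4=40  20^5=26
  20^6=4  20^7=37  20^8=9  20^9=8  20^10=31  20^11=18
  20^12=16  20^13=19  20^14=36  20^15=32  20^16=38  20^17=29
  20^18=21  20^19=33  20^20=15  20^21=42  20^22=23  20^23=30
  20^24=41
So 20^24 ≡ 41 (mod 43), giving x = 24.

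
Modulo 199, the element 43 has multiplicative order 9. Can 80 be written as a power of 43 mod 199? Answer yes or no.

no

80 ∈ ⟨43⟩ iff 80^9 ≡ 1 (mod 199), since |⟨43⟩| = 9.
80^9 mod 199 = 18.
Since 18 ≠ 1, 80 does not lie in the subgroup.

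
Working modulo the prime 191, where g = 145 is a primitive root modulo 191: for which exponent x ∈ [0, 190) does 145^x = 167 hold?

11

Baby-step giant-step with m = ceil(sqrt(190)) = 14.
Baby table (145^j mod 191 for j=0..13):
  0:1  1:145  2:15  3:74  4:34  5:155  6:128  7:33
  8:10  9:113  10:150  11:167  12:149  13:22
Giant step factor: 145^(-14) ≡ 67 (mod 191).
Scan 167·67^i mod 191 for i = 0, 1, …:
  i=0: 167
Match at i=0, j=11: x = 0·14 + 11 = 11.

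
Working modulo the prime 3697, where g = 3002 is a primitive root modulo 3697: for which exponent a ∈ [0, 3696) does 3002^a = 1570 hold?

203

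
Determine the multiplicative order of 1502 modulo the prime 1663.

The order of 1502 must divide p − 1 = 1662 = 2 · 3 · 277.
Divisors: 1, 2, 3, 6, 277, 554, 831, 1662.
Check each in increasing order: 1502^1 ≡ 1502;  1502^2 ≡ 976;  1502^3 ≡ 849;  1502^6 ≡ 722;  1502^277 ≡ 1344;  1502^554 ≡ 318;  1502^831 ≡ 1.
Smallest exponent giving 1 is 831.

831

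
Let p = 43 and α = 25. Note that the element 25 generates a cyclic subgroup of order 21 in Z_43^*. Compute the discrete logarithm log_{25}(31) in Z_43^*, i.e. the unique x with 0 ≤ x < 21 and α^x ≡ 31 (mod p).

Successive powers of 25 modulo 43:
  25^0=1  25^1=25  25^2=23  25^3=16  25^4=13  25^5=24
  25^6=41  25^7=36  25^8=40  25^9=11  25^10=17  25^11=38
  25^12=4  25^13=14  25^14=6  25^15=21  25^16=9  25^17=10
  25^18=35  25^19=15  25^20=31
So 25^20 ≡ 31 (mod 43), giving x = 20.

20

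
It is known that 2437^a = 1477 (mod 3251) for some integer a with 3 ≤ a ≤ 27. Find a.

Compute 2437^3 mod 3251 = 760, then multiply by 2437 repeatedly:
  2437^3=760  2437^4=2301  2437^5=2813  2437^6=2173  2437^7=2973
  2437^8=1973  2437^9=3223  2437^10=35  2437^11=769  2437^12=1477
Found 1477 at exponent 12.

12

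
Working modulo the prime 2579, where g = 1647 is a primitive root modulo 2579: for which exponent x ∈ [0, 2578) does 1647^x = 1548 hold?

Baby-step giant-step with m = ceil(sqrt(2578)) = 51.
Baby table (1647^j mod 2579 for j=0..50):
  0:1  1:1647  2:2080  3:848  4:1417  5:2383  6:2142  7:2381
  8:1427  9:800  10:2310  11:545  12:123  13:1419  14:519  15:1144
  16:1498  17:1682  18:408  19:1436  20:149  21:398  22:440  23:2560
  24:2234  25:1744  26:1941  27:1446  28:1145  29:566  30:1183  31:1256
  32:274  33:2532  34:2540  35:242  36:1408  37:455  38:1475  39:2486
  40:1569  41:2564  42:1085  43:2327  44:175  45:1956  46:361  47:1397
  48:391  49:1806  50:895
Giant step factor: 1647^(-51) ≡ 1851 (mod 2579).
Scan 1548·1851^i mod 2579 for i = 0, 1, …:
  i=0: 1548   i=1: 79   i=2: 1805   i=3: 1250
  i=4: 387   i=5: 1954   i=6: 1096   i=7: 1602
  i=8: 2031   i=9: 1778   i=10: 274
Match at i=10, j=32: x = 10·51 + 32 = 542.

542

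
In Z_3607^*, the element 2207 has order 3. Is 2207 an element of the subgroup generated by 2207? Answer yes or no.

yes

⟨2207⟩ has order 3; its elements mod 3607 are {1, 1399, 2207}.
2207 is in this set.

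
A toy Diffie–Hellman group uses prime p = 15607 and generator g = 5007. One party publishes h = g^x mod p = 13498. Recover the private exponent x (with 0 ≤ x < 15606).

10100

Baby-step giant-step with m = ceil(sqrt(15606)) = 125.
Baby table (5007^j mod 15607 for j=0..124):
  0:1  1:5007  2:5207  3:7759  4:3490  5:10197  6:5882  7:765
  8:6640  9:3570  10:4975  11:1053  12:12812  13:4914  14:7766  15:7325
  16:15432  17:13374  18:9588  19:15591  20:13530  21:10330  22:712  23:6588
  24:8525  25:15137  26:3367  27:3009  28:5308  29:14042  30:14366  31:13506
  32:15018  33:600  34:7656  35:2800  36:4514  37:2662  38:256  39:2018
  40:6397  41:4215  42:3841  43:4063  44:7520  45:8556  46:14284  47:8714
  48:9433  49:4249  50:2402  51:9424  52:6007  53:2360  54:2021  55:5811
  56:4229  57:11511  58:14533  59:6897  60:10595  61:972  62:13027  63:4536
  64:3567  65:5561  66:1039  67:5142  68:10051  69:8389  70:5286  71:13137
  72:9061  73:14485  74:666  75:10371  76:3108  77:1577  78:14504  79:2157
  80:55  81:10066  82:5459  83:5356  84:4666  85:14590  86:11370  87:10861
  88:6239  89:9066  90:8306  91:11094  92:2345  93:4951  94:5741  95:12700
  96:5982  97:2041  98:12309  99:14727  100:10621  101:6298  102:7946  103:3379
  104:665  105:5364  106:13508  107:9425  108:11014  109:7567  110:9780  111:9301
  112:14426  113:1786  114:15298  115:13537  116:14165  117:5947  118:14080  119:1741
  120:8481  121:13327  122:8364  123:4967  124:7818
Giant step factor: 5007^(-125) ≡ 7224 (mod 15607).
Scan 13498·7224^i mod 15607 for i = 0, 1, …:
  i=0: 13498   i=1: 12623   i=2: 12458   i=3: 6630
  i=4: 12844   i=5: 1441   i=6: 15522   i=7: 10240
  i=8: 12187   i=9: 15408     …   i=79: 13286
  i=80: 10621
Match at i=80, j=100: x = 80·125 + 100 = 10100.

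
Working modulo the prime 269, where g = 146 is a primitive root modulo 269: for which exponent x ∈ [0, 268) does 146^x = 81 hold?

76

Baby-step giant-step with m = ceil(sqrt(268)) = 17.
Baby table (146^j mod 269 for j=0..16):
  0:1  1:146  2:65  3:75  4:190  5:33  6:245  7:262
  8:54  9:83  10:13  11:15  12:38  13:168  14:49  15:160
  16:226
Giant step factor: 146^(-17) ≡ 201 (mod 269).
Scan 81·201^i mod 269 for i = 0, 1, …:
  i=0: 81   i=1: 141   i=2: 96   i=3: 197
  i=4: 54
Match at i=4, j=8: x = 4·17 + 8 = 76.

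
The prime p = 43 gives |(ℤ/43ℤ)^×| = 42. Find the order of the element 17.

The order of 17 must divide p − 1 = 42 = 2 · 3 · 7.
Divisors: 1, 2, 3, 6, 7, 14, 21, 42.
Check each in increasing order: 17^1 ≡ 17;  17^2 ≡ 31;  17^3 ≡ 11;  17^6 ≡ 35;  17^7 ≡ 36;  17^14 ≡ 6;  17^21 ≡ 1.
Smallest exponent giving 1 is 21.

21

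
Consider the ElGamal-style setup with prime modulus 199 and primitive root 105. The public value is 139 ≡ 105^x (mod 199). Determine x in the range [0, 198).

Baby-step giant-step with m = ceil(sqrt(198)) = 15.
Baby table (105^j mod 199 for j=0..14):
  0:1  1:105  2:80  3:42  4:32  5:176  6:172  7:150
  8:29  9:60  10:131  11:24  12:132  13:129  14:13
Giant step factor: 105^(-15) ≡ 135 (mod 199).
Scan 139·135^i mod 199 for i = 0, 1, …:
  i=0: 139   i=1: 59   i=2: 5   i=3: 78
  i=4: 182   i=5: 93   i=6: 18   i=7: 42
Match at i=7, j=3: x = 7·15 + 3 = 108.

108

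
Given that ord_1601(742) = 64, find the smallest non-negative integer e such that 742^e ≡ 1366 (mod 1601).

42

Baby-step giant-step with m = ceil(sqrt(64)) = 8.
Baby table (742^j mod 1601 for j=0..7):
  0:1  1:742  2:1421  3:924  4:380  5:184  6:443  7:501
Giant step factor: 742^(-8) ≡ 408 (mod 1601).
Scan 1366·408^i mod 1601 for i = 0, 1, …:
  i=0: 1366   i=1: 180   i=2: 1395   i=3: 805
  i=4: 235   i=5: 1421
Match at i=5, j=2: e = 5·8 + 2 = 42.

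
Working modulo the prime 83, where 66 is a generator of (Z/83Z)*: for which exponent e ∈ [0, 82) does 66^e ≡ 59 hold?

Baby-step giant-step with m = ceil(sqrt(82)) = 10.
Baby table (66^j mod 83 for j=0..9):
  0:1  1:66  2:40  3:67  4:23  5:24  6:7  7:47
  8:31  9:54
Giant step factor: 66^(-10) ≡ 33 (mod 83).
Scan 59·33^i mod 83 for i = 0, 1, …:
  i=0: 59   i=1: 38   i=2: 9   i=3: 48
  i=4: 7
Match at i=4, j=6: e = 4·10 + 6 = 46.

46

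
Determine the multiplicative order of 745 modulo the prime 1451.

The order of 745 must divide p − 1 = 1450 = 2 · 5^2 · 29.
Divisors: 1, 2, 5, 10, 25, 29, 50, 58, 145, 290, 725, 1450.
Check each in increasing order: 745^1 ≡ 745;  745^2 ≡ 743;  745^5 ≡ 712;  745^10 ≡ 545;  745^25 ≡ 1.
Smallest exponent giving 1 is 25.

25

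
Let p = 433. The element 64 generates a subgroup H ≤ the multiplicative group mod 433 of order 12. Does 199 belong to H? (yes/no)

⟨64⟩ has order 12; its elements mod 433 are {1, 64, 115, 179, 198, 199, 234, 235, 254, 318, 369, 432}.
199 is in this set.

yes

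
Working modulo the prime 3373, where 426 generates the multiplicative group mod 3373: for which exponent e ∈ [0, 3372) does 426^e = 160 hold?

Baby-step giant-step with m = ceil(sqrt(3372)) = 59.
Baby table (426^j mod 3373 for j=0..58):
  0:1  1:426  2:2707  3:2989  4:1693  5:2769  6:2417  7:877
  8:2572  9:2820  10:532  11:641  12:3226  13:1465  14:85  15:2480
  16:731  17:1090  18:2239  19:2628  20:3065  21:339  22:2748  23:217
  24:1371  25:517  26:997  27:3097  28:479  29:1674  30:1421  31:1579
  32:1427  33:762  34:804  35:1831  36:843  37:1580  38:1853  39:96
  40:420  41:151  42:239  43:624  44:2730  45:2668  46:3240  47:683
  48:880  49:477  50:822  51:2753  52:2347  53:1414  54:1970  55:2716
  56:77  57:2445  58:2686
Giant step factor: 426^(-59) ≡ 3202 (mod 3373).
Scan 160·3202^i mod 3373 for i = 0, 1, …:
  i=0: 160   i=1: 2997   i=2: 209   i=3: 1364
  i=4: 2866   i=5: 2372   i=6: 2521   i=7: 653
  i=8: 3019   i=9: 3193     …   i=19: 789
  i=20: 1
Match at i=20, j=0: e = 20·59 + 0 = 1180.

1180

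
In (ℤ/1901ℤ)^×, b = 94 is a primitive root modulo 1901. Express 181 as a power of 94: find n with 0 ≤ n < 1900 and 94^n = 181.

495

Baby-step giant-step with m = ceil(sqrt(1900)) = 44.
Baby table (94^j mod 1901 for j=0..43):
  0:1  1:94  2:1232  3:1748  4:826  5:1604  6:597  7:989
  8:1718  9:1808  10:763  11:1385  12:922  13:1123  14:1007  15:1509
  16:1172  17:1811  18:1045  19:1279  20:463  21:1700  22:116  23:1399
  24:337  25:1262  26:766  27:1667  28:816  29:664  30:1584  31:618
  32:1062  33:976  34:496  35:1000  36:851  37:152  38:981  39:966
  40:1457  41:86  42:480  43:1397
Giant step factor: 94^(-44) ≡ 370 (mod 1901).
Scan 181·370^i mod 1901 for i = 0, 1, …:
  i=0: 181   i=1: 435   i=2: 1266   i=3: 774
  i=4: 1230   i=5: 761   i=6: 222   i=7: 397
  i=8: 513   i=9: 1611   i=10: 1057   i=11: 1385
Match at i=11, j=11: n = 11·44 + 11 = 495.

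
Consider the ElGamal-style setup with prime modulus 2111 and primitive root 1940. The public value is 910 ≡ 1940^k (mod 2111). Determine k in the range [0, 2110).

Baby-step giant-step with m = ceil(sqrt(2110)) = 46.
Baby table (1940^j mod 2111 for j=0..45):
  0:1  1:1940  2:1798  3:748  4:863  5:197  6:89  7:1669
  8:1697  9:1131  10:811  11:645  12:1588  13:771  14:1152  15:1442
  16:405  17:408  18:2006  19:1067  20:1200  21:1678  22:158  23:425
  24:1210  25:2079  26:1250  27:1572  28:1396  29:1938  30:29  31:1374
  32:1478  33:582  34:1806  35:1491  36:470  37:1959  38:660  39:1134
  40:298  41:1817  42:1721  43:1249  44:1743  45:1709
Giant step factor: 1940^(-46) ≡ 1648 (mod 2111).
Scan 910·1648^i mod 2111 for i = 0, 1, …:
  i=0: 910   i=1: 870   i=2: 391   i=3: 513
  i=4: 1024   i=5: 863
Match at i=5, j=4: k = 5·46 + 4 = 234.

234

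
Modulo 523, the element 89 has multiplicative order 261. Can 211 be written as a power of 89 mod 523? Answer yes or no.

no

211 ∈ ⟨89⟩ iff 211^261 ≡ 1 (mod 523), since |⟨89⟩| = 261.
211^261 mod 523 = 522.
Since 522 ≠ 1, 211 does not lie in the subgroup.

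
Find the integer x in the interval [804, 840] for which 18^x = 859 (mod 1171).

Compute 18^804 mod 1171 = 229, then multiply by 18 repeatedly:
  18^804=229  18^805=609  18^806=423  18^807=588  18^808=45
  18^809=810  18^810=528  18^811=136  18^812=106  18^813=737
  18^814=385  18^815=1075  18^816=614  18^817=513  18^818=1037
  18^819=1101  18^820=1082  18^821=740  18^822=439  18^823=876
  18^824=545  18^825=442  18^826=930  18^827=346  18^828=373
  18^829=859
Found 859 at exponent 829.

829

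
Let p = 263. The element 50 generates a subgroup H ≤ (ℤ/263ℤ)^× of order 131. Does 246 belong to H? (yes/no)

246 ∈ ⟨50⟩ iff 246^131 ≡ 1 (mod 263), since |⟨50⟩| = 131.
246^131 mod 263 = 262.
Since 262 ≠ 1, 246 does not lie in the subgroup.

no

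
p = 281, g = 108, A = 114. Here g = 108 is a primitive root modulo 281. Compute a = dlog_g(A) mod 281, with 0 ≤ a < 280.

46

Baby-step giant-step with m = ceil(sqrt(280)) = 17.
Baby table (108^j mod 281 for j=0..16):
  0:1  1:108  2:143  3:270  4:217  5:113  6:121  7:142
  8:162  9:74  10:124  11:185  12:29  13:41  14:213  15:243
  16:111
Giant step factor: 108^(-17) ≡ 210 (mod 281).
Scan 114·210^i mod 281 for i = 0, 1, …:
  i=0: 114   i=1: 55   i=2: 29
Match at i=2, j=12: a = 2·17 + 12 = 46.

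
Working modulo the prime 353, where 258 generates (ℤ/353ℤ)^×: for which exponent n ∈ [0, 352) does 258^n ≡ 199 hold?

25

Successive powers of 258 modulo 353:
  258^0=1  258^1=258  258^2=200  258^3=62  258^4=111  258^5=45
  258^6=314  258^7=175  258^8=319  258^9=53  258^10=260  258^11=10
  258^12=109  258^13=235  258^14=267  258^15=51  258^16=97  258^17=316
  258^18=338  258^19=13  258^20=177  258^21=129  258^22=100  258^23=31
  258^24=232  258^25=199
So 258^25 ≡ 199 (mod 353), giving n = 25.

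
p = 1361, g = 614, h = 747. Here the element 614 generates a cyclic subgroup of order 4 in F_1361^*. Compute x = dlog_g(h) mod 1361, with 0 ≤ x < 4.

Successive powers of 614 modulo 1361:
  614^0=1  614^1=614  614^2=1360  614^3=747
So 614^3 ≡ 747 (mod 1361), giving x = 3.

3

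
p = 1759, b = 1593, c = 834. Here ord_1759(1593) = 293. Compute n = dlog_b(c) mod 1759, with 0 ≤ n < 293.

Baby-step giant-step with m = ceil(sqrt(293)) = 18.
Baby table (1593^j mod 1759 for j=0..17):
  0:1  1:1593  2:1171  3:863  4:980  5:907  6:712  7:1420
  8:1745  9:565  10:1196  11:231  12:352  13:1374  14:586  15:1228
  16:196  17:885
Giant step factor: 1593^(-18) ≡ 210 (mod 1759).
Scan 834·210^i mod 1759 for i = 0, 1, …:
  i=0: 834   i=1: 999   i=2: 469   i=3: 1745
Match at i=3, j=8: n = 3·18 + 8 = 62.

62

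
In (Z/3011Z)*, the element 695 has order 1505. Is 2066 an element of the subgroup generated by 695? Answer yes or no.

yes

2066 ∈ ⟨695⟩ iff 2066^1505 ≡ 1 (mod 3011), since |⟨695⟩| = 1505.
2066^1505 mod 3011 = 1.
Since 1 = 1, 2066 lies in the subgroup.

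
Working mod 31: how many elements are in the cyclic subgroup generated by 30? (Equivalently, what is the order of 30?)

The order of 30 must divide p − 1 = 30 = 2 · 3 · 5.
Divisors: 1, 2, 3, 5, 6, 10, 15, 30.
Check each in increasing order: 30^1 ≡ 30;  30^2 ≡ 1.
Smallest exponent giving 1 is 2.

2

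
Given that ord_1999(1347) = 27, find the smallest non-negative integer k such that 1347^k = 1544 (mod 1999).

8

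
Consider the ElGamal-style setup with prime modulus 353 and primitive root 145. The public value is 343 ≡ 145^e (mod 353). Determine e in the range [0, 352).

Baby-step giant-step with m = ceil(sqrt(352)) = 19.
Baby table (145^j mod 353 for j=0..18):
  0:1  1:145  2:198  3:117  4:21  5:221  6:275  7:339
  8:88  9:52  10:127  11:59  12:83  13:33  14:196  15:180
  16:331  17:340  18:233
Giant step factor: 145^(-19) ≡ 329 (mod 353).
Scan 343·329^i mod 353 for i = 0, 1, …:
  i=0: 343   i=1: 240   i=2: 241   i=3: 217
  i=4: 87   i=5: 30   i=6: 339
Match at i=6, j=7: e = 6·19 + 7 = 121.

121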